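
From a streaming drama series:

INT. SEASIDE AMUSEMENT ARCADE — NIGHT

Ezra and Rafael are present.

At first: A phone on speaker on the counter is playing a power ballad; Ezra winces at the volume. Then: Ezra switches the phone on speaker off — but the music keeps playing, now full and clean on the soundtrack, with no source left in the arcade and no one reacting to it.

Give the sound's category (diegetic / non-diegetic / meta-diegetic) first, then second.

diegetic, non-diegetic

First: a phone on speaker is a real in-scene source and Ezra reacts to it → diegetic.
Second: there is no longer any in-world source and no one can hear it — it has become underscore → non-diegetic.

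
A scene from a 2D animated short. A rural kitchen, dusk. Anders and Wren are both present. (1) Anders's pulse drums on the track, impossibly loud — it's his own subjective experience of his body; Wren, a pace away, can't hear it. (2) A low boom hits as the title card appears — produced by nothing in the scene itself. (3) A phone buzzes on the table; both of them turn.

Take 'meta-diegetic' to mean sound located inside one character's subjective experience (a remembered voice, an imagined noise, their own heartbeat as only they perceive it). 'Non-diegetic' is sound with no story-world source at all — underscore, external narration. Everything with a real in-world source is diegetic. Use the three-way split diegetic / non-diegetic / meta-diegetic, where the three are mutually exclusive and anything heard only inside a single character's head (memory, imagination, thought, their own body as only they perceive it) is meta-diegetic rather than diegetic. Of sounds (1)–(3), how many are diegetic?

1

(1) a subjective body sound — Anders's private perception, inaudible to Wren → meta-diegetic.
Sound (2): an editorial stinger — it belongs to the cut, not the story world, so non-diegetic.
Sound (3): the sound comes from a phone physically present in the location, so diegetic.
Diegetic: (3) — that's 1.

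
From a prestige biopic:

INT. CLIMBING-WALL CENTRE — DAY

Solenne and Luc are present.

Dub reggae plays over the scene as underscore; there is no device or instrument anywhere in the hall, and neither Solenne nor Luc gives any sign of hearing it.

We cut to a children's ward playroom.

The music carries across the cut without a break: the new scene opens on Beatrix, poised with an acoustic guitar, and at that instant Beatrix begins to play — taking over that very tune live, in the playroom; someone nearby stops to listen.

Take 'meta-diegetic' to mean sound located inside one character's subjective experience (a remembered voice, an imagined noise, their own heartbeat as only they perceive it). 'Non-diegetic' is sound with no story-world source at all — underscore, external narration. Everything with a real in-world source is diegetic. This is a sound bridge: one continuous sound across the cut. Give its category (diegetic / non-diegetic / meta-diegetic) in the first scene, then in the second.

non-diegetic, diegetic

Scene one: there's no in-world source anywhere and no character hears it — underscore for the audience only → non-diegetic.
Scene two: from the moment Beatrix starts playing, the tune is being performed on an acoustic guitar inside the story world and another character hears it → diegetic.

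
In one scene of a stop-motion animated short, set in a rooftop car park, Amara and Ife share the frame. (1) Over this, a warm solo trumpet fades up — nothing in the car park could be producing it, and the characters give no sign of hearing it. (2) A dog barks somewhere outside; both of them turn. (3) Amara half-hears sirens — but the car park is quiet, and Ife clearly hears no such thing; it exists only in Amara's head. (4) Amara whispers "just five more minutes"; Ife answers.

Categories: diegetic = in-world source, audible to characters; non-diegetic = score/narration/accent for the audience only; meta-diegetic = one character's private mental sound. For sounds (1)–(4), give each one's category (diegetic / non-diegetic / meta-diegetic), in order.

non-diegetic, diegetic, meta-diegetic, diegetic

(1) it has no source in the story world and no character can hear it — it's underscore → non-diegetic.
Sound (2): the sound comes from a dog physically present in the location, so diegetic.
(3) is meta-diegetic: the sound is imagined by Amara; nothing in the story world is producing it and Ife can't hear it.
(4) is diegetic: spoken by a character present in the story world.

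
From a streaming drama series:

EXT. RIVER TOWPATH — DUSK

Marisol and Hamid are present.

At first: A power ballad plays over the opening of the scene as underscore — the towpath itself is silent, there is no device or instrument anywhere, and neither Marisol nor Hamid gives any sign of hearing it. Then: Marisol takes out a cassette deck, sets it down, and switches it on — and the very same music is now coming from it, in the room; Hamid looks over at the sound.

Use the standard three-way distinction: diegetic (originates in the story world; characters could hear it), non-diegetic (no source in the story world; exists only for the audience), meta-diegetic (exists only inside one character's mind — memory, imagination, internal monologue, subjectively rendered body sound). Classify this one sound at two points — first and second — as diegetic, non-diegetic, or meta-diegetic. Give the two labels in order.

First: no in-world source exists and no character can hear it — underscore → non-diegetic.
Second: a cassette deck is now a real source in the story world and the characters hear it → diegetic.

non-diegetic, diegetic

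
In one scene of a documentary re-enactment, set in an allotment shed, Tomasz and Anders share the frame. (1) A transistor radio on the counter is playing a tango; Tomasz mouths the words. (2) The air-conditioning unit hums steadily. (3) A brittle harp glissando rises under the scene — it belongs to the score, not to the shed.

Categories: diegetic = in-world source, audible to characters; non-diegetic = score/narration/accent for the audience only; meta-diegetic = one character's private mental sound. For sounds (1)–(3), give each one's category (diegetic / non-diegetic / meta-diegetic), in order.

(1) source music from a transistor radio, which exists in the story world → diegetic.
(2) ambient/room sound belonging to the story's physical space → diegetic.
Sound (3): it has no source in the story world and no character can hear it — it's underscore, so non-diegetic.

diegetic, diegetic, non-diegetic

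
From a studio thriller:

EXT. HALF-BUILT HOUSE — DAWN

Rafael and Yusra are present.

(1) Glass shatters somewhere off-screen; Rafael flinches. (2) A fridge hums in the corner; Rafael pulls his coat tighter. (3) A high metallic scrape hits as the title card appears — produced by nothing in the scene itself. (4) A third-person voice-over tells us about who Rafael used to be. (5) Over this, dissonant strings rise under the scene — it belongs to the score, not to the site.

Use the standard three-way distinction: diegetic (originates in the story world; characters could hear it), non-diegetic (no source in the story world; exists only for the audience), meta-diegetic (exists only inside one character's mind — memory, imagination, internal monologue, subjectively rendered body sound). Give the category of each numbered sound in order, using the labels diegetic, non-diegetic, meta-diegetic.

Sound (1): glass is a real object/event in the scene's world, so diegetic.
Sound (2): ambient/room sound belonging to the story's physical space, so diegetic.
(3) an editorial stinger — it belongs to the cut, not the story world → non-diegetic.
Sound (4): commentary laid over the scene from outside the fiction, so non-diegetic.
(5) nothing in the site produces it and the characters don't hear it — pure soundtrack → non-diegetic.

diegetic, diegetic, non-diegetic, non-diegetic, non-diegetic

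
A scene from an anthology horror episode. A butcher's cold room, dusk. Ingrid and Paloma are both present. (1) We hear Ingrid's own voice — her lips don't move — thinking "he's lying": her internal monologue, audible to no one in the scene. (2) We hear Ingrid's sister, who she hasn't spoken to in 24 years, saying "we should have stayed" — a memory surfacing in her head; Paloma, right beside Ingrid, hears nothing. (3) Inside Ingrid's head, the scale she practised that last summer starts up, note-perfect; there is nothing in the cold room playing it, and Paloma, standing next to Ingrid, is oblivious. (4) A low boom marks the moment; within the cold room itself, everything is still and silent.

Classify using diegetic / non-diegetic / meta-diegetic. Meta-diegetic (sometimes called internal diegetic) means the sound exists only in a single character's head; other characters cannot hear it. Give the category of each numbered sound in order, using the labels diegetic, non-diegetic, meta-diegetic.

meta-diegetic, meta-diegetic, meta-diegetic, non-diegetic

(1) it's Ingrid's unspoken thought, heard only by the audience via her subjectivity → meta-diegetic.
(2) is meta-diegetic: the voice is a memory playing only inside Ingrid's mind; Paloma can't hear it.
(3) is meta-diegetic: the music is a memory playing inside Ingrid's mind alone; no real-world source, Paloma can't hear it.
(4) nothing in the scene produces it; it's an accent added for the audience → non-diegetic.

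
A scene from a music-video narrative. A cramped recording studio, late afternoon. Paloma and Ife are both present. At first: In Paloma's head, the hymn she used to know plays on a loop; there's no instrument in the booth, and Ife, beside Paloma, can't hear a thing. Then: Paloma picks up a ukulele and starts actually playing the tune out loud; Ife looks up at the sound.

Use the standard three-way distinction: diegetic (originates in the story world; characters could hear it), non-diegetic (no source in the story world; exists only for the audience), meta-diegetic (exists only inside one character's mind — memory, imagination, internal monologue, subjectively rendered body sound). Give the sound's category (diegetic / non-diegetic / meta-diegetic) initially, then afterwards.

meta-diegetic, diegetic

Initially: the tune exists only as Paloma's private memory; Ife can't hear it → meta-diegetic.
Afterwards: Paloma is now producing it live on a ukulele, in the room, and Ife hears it → diegetic.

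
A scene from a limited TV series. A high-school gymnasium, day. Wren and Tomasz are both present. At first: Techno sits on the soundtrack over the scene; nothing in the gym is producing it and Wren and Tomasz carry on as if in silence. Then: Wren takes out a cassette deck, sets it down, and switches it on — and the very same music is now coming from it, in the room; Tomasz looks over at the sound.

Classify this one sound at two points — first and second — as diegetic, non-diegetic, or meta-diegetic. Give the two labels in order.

non-diegetic, diegetic

First: no in-world source exists and no character can hear it — underscore → non-diegetic.
Second: a cassette deck is now a real source in the story world and the characters hear it → diegetic.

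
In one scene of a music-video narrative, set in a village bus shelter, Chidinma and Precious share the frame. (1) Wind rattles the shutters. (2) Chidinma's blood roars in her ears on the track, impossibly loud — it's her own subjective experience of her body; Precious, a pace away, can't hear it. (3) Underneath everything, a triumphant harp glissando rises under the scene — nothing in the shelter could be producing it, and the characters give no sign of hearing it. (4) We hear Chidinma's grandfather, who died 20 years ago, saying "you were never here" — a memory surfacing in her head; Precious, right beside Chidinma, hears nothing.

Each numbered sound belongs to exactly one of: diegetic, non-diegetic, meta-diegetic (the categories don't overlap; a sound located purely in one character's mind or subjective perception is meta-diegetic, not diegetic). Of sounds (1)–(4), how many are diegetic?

1

(1) is diegetic: ambient/room sound belonging to the story's physical space.
Sound (2): it's Chidinma's internal bodily sensation rendered as sound; only Chidinma 'hears' it, so meta-diegetic.
(3) score with no on-screen or off-screen source; it exists for the audience alone → non-diegetic.
(4) a remembered line, private to Chidinma — not present in the room, not audible to Precious → meta-diegetic.
So 1 of the 4 is diegetic: (1).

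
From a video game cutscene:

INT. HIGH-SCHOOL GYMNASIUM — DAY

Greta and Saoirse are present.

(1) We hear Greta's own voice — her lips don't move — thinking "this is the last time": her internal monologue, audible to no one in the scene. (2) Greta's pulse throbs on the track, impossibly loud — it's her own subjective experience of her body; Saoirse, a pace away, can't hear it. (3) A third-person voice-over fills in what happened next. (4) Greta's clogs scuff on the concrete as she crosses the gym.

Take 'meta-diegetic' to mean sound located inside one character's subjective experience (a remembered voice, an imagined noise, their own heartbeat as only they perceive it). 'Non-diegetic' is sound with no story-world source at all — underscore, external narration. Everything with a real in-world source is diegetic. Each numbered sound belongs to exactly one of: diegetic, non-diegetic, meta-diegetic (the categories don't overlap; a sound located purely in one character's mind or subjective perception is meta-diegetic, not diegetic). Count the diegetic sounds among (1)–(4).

Sound (1): it's Greta's unspoken thought, heard only by the audience via her subjectivity, so meta-diegetic.
Sound (2): a subjective body sound — Greta's private perception, inaudible to Saoirse, so meta-diegetic.
(3) external voice-over — not a character, not heard by anyone in the scene → non-diegetic.
Sound (4): it's the physical sound of Greta moving in the space, so diegetic.
So 1 of the 4 is diegetic: (4).

1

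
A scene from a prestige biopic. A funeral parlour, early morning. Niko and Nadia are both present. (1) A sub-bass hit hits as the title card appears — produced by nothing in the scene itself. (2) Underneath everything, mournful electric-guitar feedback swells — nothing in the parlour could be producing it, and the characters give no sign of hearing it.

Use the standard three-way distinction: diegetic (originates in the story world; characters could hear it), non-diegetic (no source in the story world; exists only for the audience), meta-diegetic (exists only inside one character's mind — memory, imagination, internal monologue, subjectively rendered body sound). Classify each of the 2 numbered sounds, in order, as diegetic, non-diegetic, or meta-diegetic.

Sound (1): nothing in the scene produces it; it's an accent added for the audience, so non-diegetic.
(2) nothing in the parlour produces it and the characters don't hear it — pure soundtrack → non-diegetic.

non-diegetic, non-diegetic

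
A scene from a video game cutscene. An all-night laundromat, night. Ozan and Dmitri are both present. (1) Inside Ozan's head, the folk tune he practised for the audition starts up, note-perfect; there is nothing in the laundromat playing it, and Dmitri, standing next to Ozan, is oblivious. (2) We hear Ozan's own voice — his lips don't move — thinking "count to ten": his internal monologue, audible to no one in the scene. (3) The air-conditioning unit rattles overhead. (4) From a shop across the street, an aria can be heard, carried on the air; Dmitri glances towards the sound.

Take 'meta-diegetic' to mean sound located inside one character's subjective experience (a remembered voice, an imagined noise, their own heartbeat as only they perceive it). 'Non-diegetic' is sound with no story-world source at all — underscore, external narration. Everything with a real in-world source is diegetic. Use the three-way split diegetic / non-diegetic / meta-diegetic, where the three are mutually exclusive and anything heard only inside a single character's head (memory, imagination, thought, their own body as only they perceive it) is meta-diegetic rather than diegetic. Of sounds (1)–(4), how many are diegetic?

2

Sound (1): remembered music, private to Ozan — Dmitri is oblivious because it isn't in the room, so meta-diegetic.
(2) is meta-diegetic: internal monologue — inside Ozan's mind, not spoken into the scene.
Sound (3): it's the actual ambient sound of the location, so diegetic.
Sound (4): the music has an off-screen but real-world source and a character hears it, so diegetic.
So 2 of the 4 are diegetic: (3), (4).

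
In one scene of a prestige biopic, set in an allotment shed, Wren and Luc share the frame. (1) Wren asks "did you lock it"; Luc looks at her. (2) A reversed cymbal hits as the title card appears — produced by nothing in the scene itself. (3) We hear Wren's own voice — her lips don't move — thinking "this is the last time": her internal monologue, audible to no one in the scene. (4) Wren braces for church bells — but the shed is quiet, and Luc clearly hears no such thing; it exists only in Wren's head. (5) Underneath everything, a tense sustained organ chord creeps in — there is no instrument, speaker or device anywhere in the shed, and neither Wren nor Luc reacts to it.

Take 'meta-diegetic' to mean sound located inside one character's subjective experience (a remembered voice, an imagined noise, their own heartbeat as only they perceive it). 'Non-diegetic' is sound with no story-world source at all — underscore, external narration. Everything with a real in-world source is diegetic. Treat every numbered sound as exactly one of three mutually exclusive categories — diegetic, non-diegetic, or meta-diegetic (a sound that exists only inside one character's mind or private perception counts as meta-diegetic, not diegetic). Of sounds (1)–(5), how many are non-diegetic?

2

(1) is diegetic: Wren is a character speaking aloud in the scene.
Sound (2): an editorial stinger — it belongs to the cut, not the story world, so non-diegetic.
(3) is meta-diegetic: internal monologue — inside Wren's mind, not spoken into the scene.
Sound (4): subjective to Wren: the shed is silent and Luc hears nothing, so meta-diegetic.
(5) score with no on-screen or off-screen source; it exists for the audience alone → non-diegetic.
So 2 of the 5 are non-diegetic: (2), (5).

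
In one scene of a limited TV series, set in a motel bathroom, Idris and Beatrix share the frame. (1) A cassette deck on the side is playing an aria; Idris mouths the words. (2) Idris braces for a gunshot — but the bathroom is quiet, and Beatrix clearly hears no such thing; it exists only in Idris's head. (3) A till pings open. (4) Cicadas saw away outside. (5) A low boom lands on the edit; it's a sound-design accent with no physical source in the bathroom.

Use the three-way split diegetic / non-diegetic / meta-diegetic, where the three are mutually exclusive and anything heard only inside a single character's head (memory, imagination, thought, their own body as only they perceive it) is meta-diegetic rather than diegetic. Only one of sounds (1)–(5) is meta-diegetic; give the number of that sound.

Sound (1): source music from a cassette deck, which exists in the story world, so diegetic.
(2) the sound is imagined by Idris; nothing in the story world is producing it and Beatrix can't hear it → meta-diegetic.
(3) the sound comes from a till physically present in the location → diegetic.
(4) is diegetic: cicadas is part of the location's real environment.
(5) is non-diegetic: it's a sound-design accent with no in-world source; no one in the scene can hear it.
Only (2) is meta-diegetic.

2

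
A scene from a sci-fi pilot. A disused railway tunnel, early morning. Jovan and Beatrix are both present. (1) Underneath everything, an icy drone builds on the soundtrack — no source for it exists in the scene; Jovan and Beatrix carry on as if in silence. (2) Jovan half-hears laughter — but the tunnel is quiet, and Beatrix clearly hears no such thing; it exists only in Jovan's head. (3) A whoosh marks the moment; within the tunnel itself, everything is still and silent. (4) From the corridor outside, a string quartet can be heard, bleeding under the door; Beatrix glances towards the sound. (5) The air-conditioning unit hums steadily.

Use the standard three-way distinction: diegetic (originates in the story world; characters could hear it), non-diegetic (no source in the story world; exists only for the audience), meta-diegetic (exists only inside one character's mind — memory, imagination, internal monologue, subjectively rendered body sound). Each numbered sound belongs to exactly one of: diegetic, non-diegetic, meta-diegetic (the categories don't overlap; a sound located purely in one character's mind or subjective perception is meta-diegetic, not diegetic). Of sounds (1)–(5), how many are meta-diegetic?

1

Sound (1): it has no source in the story world and no character can hear it — it's underscore, so non-diegetic.
Sound (2): Jovan alone 'hears' it — an imagined sound, not present in the space, so meta-diegetic.
(3) an editorial stinger — it belongs to the cut, not the story world → non-diegetic.
Sound (4): the music has an off-screen but real-world source and a character hears it, so diegetic.
Sound (5): the air-conditioning unit is part of the location's real environment, so diegetic.
So 1 of the 5 is meta-diegetic: (2).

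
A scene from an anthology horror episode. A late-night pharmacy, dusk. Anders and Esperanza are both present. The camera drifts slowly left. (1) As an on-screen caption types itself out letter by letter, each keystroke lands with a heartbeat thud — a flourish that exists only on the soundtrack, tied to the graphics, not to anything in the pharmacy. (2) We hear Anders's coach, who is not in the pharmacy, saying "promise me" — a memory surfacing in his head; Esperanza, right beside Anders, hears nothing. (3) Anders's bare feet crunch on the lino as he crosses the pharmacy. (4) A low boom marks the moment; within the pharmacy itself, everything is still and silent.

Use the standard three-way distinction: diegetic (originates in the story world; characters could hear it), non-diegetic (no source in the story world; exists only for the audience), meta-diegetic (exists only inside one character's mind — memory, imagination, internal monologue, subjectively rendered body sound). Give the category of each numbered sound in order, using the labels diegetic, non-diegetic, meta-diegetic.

non-diegetic, meta-diegetic, diegetic, non-diegetic

Sound (1): sound married to a title/caption — outside the diegesis by definition, so non-diegetic.
(2) is meta-diegetic: a remembered line, private to Anders — not present in the room, not audible to Esperanza.
(3) it's the physical sound of Anders moving in the space → diegetic.
(4) is non-diegetic: an editorial stinger — it belongs to the cut, not the story world.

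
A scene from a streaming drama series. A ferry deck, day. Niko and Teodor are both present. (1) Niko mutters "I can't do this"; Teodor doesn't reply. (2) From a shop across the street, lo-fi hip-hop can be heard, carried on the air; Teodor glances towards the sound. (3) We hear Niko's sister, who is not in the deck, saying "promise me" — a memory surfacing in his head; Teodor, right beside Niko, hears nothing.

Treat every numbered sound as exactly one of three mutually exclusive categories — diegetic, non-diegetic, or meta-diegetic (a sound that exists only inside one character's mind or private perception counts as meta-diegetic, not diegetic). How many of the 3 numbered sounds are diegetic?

(1) is diegetic: on-screen dialogue — Niko speaks and Teodor is there to hear.
(2) it's coming from a shop across the street — a location within the story world — and Teodor reacts → diegetic.
Sound (3): it's Niko's recollection rendered as sound; the other character can't hear it, so meta-diegetic.
Diegetic: (1), (2) — that's 2.

2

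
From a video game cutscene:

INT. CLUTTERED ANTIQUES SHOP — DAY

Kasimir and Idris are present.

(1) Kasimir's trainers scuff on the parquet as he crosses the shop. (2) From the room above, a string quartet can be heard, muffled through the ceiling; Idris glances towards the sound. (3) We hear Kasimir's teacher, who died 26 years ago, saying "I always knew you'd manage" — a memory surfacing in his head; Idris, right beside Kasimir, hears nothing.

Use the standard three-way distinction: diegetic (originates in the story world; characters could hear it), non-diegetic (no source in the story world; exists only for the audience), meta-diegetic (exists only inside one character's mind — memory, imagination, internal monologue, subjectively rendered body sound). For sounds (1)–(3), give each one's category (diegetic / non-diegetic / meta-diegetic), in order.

diegetic, diegetic, meta-diegetic

(1) is diegetic: Kasimir's footsteps are produced in the story world.
(2) is diegetic: off-screen diegetic: the source is out of frame but still in the story's space.
Sound (3): the voice is a memory playing only inside Kasimir's mind; Idris can't hear it, so meta-diegetic.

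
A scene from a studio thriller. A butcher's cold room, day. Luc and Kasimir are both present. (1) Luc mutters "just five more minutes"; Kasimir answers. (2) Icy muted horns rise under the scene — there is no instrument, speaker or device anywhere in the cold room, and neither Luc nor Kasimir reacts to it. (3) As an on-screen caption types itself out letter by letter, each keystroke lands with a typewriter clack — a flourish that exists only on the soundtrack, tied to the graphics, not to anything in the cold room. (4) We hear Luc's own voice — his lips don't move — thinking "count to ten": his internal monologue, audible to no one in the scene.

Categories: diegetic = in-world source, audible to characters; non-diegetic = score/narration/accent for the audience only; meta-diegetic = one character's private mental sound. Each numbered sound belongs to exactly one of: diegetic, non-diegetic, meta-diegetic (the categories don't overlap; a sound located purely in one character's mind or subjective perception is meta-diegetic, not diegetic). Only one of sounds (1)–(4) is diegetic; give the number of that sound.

1

(1) spoken by a character present in the story world → diegetic.
(2) is non-diegetic: it has no source in the story world and no character can hear it — it's underscore.
Sound (3): the caption isn't part of the story world, so neither is the sound tied to it, so non-diegetic.
(4) internal monologue — inside Luc's mind, not spoken into the scene → meta-diegetic.
Only (1) is diegetic.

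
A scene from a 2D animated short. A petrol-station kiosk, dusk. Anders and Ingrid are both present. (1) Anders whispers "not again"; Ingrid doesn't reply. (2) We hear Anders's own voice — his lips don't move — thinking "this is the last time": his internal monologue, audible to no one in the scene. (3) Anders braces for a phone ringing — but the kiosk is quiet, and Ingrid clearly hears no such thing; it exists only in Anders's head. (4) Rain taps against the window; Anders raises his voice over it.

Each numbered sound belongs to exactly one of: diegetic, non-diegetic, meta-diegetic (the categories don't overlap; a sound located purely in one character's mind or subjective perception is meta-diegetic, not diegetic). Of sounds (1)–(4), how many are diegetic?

(1) is diegetic: on-screen dialogue — Anders speaks and Ingrid is there to hear.
(2) is meta-diegetic: Anders's thought-voice: a private mental sound no other character can hear.
(3) is meta-diegetic: Anders alone 'hears' it — an imagined sound, not present in the space.
(4) rain is part of the location's real environment → diegetic.
Diegetic: (1), (4) — that's 2.

2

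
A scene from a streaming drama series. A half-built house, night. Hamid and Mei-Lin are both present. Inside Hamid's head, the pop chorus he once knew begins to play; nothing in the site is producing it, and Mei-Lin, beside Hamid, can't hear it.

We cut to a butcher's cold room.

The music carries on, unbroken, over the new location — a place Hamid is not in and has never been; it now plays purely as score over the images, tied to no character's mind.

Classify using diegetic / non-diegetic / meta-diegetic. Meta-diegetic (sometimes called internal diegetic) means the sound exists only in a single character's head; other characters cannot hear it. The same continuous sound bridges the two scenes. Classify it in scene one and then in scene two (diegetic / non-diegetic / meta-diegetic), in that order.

Scene one: the music exists only inside Hamid's mind; Mei-Lin can't hear it → meta-diegetic.
Scene two: it's detached from Hamid entirely and plays over unrelated images with no in-world source — conventional underscore → non-diegetic.

meta-diegetic, non-diegetic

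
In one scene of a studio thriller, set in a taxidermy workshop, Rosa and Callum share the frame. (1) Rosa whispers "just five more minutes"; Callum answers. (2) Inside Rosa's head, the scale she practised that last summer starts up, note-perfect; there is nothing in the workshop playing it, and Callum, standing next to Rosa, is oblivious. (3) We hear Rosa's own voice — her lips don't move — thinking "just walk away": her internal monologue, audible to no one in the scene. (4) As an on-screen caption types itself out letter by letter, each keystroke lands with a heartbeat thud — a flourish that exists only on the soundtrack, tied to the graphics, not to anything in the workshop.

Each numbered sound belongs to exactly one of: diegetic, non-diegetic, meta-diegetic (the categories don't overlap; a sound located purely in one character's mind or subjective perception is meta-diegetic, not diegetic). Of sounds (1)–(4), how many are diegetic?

1

(1) is diegetic: spoken by a character present in the story world.
Sound (2): the music is a memory playing inside Rosa's mind alone; no real-world source, Callum can't hear it, so meta-diegetic.
(3) is meta-diegetic: it's Rosa's unspoken thought, heard only by the audience via her subjectivity.
(4) it accompanies on-screen graphics, not anything inside the story world → non-diegetic.
So 1 of the 4 is diegetic: (1).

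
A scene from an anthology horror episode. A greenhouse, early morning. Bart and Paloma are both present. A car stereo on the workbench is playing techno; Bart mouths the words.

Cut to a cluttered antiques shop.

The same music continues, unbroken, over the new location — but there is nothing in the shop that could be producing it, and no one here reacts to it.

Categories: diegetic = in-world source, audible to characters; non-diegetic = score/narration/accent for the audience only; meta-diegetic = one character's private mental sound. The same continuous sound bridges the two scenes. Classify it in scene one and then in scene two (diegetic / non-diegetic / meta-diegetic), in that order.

Scene one: a car stereo is an on-screen source and Bart reacts to it → diegetic.
Scene two: there is no source in the shop and no one hears it — it's now underscore → non-diegetic.

diegetic, non-diegetic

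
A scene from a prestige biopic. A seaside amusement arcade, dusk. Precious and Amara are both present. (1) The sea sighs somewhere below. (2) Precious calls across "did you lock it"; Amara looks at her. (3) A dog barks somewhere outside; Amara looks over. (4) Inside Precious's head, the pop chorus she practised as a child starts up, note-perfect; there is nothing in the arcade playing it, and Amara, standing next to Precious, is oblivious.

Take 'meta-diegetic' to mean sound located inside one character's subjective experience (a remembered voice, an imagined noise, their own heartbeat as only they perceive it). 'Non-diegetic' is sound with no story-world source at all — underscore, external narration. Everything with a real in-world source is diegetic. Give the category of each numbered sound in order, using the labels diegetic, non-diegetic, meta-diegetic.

(1) is diegetic: ambient/room sound belonging to the story's physical space.
Sound (2): on-screen dialogue — Precious speaks and Amara is there to hear, so diegetic.
(3) is diegetic: a dog is a real object/event in the scene's world.
(4) is meta-diegetic: remembered music, private to Precious — Amara is oblivious because it isn't in the room.

diegetic, diegetic, diegetic, meta-diegetic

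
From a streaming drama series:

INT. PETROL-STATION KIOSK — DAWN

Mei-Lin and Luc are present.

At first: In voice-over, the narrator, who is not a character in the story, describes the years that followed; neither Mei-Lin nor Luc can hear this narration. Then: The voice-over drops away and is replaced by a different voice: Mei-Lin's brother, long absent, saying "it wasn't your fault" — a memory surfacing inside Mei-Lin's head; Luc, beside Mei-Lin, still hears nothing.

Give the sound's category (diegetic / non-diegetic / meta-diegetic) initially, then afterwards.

Initially: the external narrator addresses only the audience — outside the story world → non-diegetic.
Afterwards: the replacement voice is a memory inside Mei-Lin's mind specifically → meta-diegetic.

non-diegetic, meta-diegetic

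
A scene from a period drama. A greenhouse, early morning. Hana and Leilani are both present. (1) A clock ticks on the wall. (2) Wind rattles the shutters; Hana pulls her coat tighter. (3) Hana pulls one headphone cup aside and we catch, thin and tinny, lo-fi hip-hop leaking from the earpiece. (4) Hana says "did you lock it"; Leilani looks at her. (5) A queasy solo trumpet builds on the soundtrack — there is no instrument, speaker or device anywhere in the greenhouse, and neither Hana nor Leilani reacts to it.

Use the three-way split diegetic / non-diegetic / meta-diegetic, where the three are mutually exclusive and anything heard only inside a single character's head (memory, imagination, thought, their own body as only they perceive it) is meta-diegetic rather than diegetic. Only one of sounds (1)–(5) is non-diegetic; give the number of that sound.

5

(1) the sound comes from a clock physically present in the location → diegetic.
(2) wind is part of the location's real environment → diegetic.
(3) the headphones are an on-screen source → diegetic.
(4) is diegetic: on-screen dialogue — Hana speaks and Leilani is there to hear.
(5) is non-diegetic: it has no source in the story world and no character can hear it — it's underscore.
Only (5) is non-diegetic.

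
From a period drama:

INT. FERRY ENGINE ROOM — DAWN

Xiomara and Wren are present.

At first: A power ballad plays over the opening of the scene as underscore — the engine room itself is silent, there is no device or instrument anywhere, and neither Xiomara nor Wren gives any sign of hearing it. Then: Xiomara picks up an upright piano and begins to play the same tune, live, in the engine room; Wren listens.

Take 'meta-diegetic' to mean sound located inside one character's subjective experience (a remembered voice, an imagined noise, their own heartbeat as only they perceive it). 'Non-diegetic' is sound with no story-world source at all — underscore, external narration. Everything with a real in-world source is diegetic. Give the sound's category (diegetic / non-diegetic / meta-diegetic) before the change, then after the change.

Before the change: no in-world source exists and no character can hear it — underscore → non-diegetic.
After the change: an upright piano is now a real source in the story world and the characters hear it → diegetic.

non-diegetic, diegetic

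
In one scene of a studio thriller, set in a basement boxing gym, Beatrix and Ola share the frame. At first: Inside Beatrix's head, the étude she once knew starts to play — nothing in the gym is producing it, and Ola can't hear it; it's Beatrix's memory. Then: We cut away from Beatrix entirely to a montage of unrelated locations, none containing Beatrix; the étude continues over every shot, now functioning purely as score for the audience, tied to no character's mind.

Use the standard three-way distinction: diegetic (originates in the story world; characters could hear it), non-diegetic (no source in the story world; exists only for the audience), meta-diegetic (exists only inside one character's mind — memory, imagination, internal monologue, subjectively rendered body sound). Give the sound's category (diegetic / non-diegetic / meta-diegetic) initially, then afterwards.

meta-diegetic, non-diegetic

Initially: the music lives inside Beatrix's mind alone; Ola can't hear it → meta-diegetic.
Afterwards: once it plays over shots Beatrix isn't in, detached from any character's subjectivity, it's conventional underscore → non-diegetic.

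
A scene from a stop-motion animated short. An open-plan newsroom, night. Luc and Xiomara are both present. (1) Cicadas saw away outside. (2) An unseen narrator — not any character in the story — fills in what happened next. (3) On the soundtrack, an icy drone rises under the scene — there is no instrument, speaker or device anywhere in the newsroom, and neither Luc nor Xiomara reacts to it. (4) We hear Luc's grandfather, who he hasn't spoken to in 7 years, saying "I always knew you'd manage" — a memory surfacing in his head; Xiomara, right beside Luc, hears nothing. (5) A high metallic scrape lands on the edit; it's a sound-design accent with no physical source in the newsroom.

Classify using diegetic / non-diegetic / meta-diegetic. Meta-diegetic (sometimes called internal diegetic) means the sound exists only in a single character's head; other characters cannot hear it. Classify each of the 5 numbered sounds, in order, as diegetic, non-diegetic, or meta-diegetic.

(1) ambient/room sound belonging to the story's physical space → diegetic.
Sound (2): external voice-over — not a character, not heard by anyone in the scene, so non-diegetic.
(3) it has no source in the story world and no character can hear it — it's underscore → non-diegetic.
(4) a remembered line, private to Luc — not present in the room, not audible to Xiomara → meta-diegetic.
(5) it's a sound-design accent with no in-world source; no one in the scene can hear it → non-diegetic.

diegetic, non-diegetic, non-diegetic, meta-diegetic, non-diegetic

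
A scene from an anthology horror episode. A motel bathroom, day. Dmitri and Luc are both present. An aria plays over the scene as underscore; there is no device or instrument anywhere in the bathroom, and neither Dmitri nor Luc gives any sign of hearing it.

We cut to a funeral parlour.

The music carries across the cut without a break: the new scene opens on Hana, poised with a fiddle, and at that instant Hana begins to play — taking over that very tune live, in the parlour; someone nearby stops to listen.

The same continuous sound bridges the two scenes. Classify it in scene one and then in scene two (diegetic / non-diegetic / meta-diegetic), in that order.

non-diegetic, diegetic

Scene one: there's no in-world source anywhere and no character hears it — underscore for the audience only → non-diegetic.
Scene two: from the moment Hana starts playing, the tune is being performed on a fiddle inside the story world and another character hears it → diegetic.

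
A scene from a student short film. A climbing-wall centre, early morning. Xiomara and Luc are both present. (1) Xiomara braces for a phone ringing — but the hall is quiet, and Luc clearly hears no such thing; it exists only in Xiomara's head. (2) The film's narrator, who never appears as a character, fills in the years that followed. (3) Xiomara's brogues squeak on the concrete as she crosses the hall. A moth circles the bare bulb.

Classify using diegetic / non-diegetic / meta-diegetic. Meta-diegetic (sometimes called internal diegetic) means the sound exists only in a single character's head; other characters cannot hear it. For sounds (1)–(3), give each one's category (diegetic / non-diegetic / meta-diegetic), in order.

meta-diegetic, non-diegetic, diegetic

Sound (1): the sound is imagined by Xiomara; nothing in the story world is producing it and Luc can't hear it, so meta-diegetic.
(2) is non-diegetic: commentary laid over the scene from outside the fiction.
(3) a character's body making contact with the set — an in-world sound → diegetic.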